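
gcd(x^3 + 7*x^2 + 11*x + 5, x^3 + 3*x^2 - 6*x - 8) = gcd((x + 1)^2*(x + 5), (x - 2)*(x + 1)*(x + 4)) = x + 1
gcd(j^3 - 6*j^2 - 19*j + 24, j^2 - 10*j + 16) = j - 8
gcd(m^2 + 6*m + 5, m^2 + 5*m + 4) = m + 1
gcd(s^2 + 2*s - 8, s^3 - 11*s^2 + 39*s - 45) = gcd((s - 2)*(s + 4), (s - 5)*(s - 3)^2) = 1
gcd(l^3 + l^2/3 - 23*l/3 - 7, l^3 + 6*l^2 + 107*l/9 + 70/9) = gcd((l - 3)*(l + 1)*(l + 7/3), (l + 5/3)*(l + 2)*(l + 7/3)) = l + 7/3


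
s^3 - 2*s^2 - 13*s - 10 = (s - 5)*(s + 1)*(s + 2)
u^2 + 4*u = u*(u + 4)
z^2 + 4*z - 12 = (z - 2)*(z + 6)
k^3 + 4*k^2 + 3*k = k*(k + 1)*(k + 3)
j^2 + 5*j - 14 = (j - 2)*(j + 7)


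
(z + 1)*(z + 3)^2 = z^3 + 7*z^2 + 15*z + 9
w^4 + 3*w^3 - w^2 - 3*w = w*(w - 1)*(w + 1)*(w + 3)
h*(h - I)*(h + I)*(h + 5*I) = h^4 + 5*I*h^3 + h^2 + 5*I*h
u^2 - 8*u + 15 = (u - 5)*(u - 3)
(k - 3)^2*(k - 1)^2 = k^4 - 8*k^3 + 22*k^2 - 24*k + 9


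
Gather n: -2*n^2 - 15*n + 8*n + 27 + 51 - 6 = -2*n^2 - 7*n + 72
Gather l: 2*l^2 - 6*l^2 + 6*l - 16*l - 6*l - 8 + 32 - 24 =-4*l^2 - 16*l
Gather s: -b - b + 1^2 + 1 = 2 - 2*b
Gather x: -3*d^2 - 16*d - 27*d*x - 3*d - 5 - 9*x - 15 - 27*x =-3*d^2 - 19*d + x*(-27*d - 36) - 20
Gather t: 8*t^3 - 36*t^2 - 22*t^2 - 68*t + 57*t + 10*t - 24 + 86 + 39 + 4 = 8*t^3 - 58*t^2 - t + 105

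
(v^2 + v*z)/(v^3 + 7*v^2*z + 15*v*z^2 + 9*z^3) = v/(v^2 + 6*v*z + 9*z^2)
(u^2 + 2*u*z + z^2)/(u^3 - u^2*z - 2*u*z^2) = (-u - z)/(u*(-u + 2*z))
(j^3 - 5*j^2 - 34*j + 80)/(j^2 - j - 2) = (j^2 - 3*j - 40)/(j + 1)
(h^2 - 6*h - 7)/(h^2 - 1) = (h - 7)/(h - 1)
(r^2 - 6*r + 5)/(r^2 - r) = (r - 5)/r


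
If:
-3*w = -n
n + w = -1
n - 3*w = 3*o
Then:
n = -3/4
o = 0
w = -1/4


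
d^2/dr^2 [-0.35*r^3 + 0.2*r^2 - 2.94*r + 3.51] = 0.4 - 2.1*r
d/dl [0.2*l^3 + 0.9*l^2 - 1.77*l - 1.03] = 0.6*l^2 + 1.8*l - 1.77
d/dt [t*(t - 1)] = 2*t - 1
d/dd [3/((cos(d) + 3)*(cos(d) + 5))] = 6*(cos(d) + 4)*sin(d)/((cos(d) + 3)^2*(cos(d) + 5)^2)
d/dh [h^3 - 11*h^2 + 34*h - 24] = 3*h^2 - 22*h + 34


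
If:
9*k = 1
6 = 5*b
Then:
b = 6/5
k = 1/9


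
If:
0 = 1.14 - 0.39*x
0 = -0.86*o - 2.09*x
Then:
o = -7.10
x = 2.92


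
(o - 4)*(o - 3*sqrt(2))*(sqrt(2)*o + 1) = sqrt(2)*o^3 - 4*sqrt(2)*o^2 - 5*o^2 - 3*sqrt(2)*o + 20*o + 12*sqrt(2)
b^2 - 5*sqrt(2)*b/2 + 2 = (b - 2*sqrt(2))*(b - sqrt(2)/2)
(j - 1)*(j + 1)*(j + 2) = j^3 + 2*j^2 - j - 2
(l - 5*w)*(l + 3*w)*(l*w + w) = l^3*w - 2*l^2*w^2 + l^2*w - 15*l*w^3 - 2*l*w^2 - 15*w^3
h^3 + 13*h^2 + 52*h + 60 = (h + 2)*(h + 5)*(h + 6)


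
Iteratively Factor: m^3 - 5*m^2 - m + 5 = (m - 1)*(m^2 - 4*m - 5) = (m - 1)*(m + 1)*(m - 5)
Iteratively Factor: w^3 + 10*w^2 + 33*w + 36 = (w + 4)*(w^2 + 6*w + 9) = (w + 3)*(w + 4)*(w + 3)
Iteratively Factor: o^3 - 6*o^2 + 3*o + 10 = (o + 1)*(o^2 - 7*o + 10) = (o - 2)*(o + 1)*(o - 5)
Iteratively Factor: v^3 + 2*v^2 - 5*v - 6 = (v - 2)*(v^2 + 4*v + 3) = (v - 2)*(v + 3)*(v + 1)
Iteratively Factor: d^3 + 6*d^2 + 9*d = (d + 3)*(d^2 + 3*d) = d*(d + 3)*(d + 3)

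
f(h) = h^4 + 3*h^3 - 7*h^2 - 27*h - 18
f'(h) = 4*h^3 + 9*h^2 - 14*h - 27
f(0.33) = -27.55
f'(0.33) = -30.50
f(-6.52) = 836.10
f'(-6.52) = -661.80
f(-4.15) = 55.69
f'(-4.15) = -99.79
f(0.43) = -30.63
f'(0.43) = -31.04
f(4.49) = 397.64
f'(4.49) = 453.66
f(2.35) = -50.68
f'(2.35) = 41.71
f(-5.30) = 270.89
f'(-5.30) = -295.50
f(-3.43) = 9.61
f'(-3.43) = -34.51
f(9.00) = 7920.00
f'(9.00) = 3492.00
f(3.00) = 0.00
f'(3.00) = 120.00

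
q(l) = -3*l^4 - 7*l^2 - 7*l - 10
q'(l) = -12*l^3 - 14*l - 7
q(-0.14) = -9.16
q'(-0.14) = -5.01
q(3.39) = -510.38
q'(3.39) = -521.96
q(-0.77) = -9.81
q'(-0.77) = 9.26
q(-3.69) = -635.68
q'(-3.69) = 647.58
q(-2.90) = -260.75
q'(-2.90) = 326.27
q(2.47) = -181.66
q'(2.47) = -222.41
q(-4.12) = -964.37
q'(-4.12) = 889.89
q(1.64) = -62.01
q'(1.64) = -82.89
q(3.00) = -337.00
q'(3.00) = -373.00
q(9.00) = -20323.00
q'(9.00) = -8881.00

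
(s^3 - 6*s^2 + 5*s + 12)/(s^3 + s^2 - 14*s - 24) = (s^2 - 2*s - 3)/(s^2 + 5*s + 6)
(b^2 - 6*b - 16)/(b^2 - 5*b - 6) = (-b^2 + 6*b + 16)/(-b^2 + 5*b + 6)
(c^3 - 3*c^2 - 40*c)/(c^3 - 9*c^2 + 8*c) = (c + 5)/(c - 1)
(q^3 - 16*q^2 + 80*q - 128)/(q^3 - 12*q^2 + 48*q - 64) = (q - 8)/(q - 4)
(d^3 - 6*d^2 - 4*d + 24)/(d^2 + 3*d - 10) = (d^2 - 4*d - 12)/(d + 5)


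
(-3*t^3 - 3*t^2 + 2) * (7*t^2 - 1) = -21*t^5 - 21*t^4 + 3*t^3 + 17*t^2 - 2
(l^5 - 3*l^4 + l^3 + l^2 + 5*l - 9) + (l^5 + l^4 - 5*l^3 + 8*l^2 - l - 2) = 2*l^5 - 2*l^4 - 4*l^3 + 9*l^2 + 4*l - 11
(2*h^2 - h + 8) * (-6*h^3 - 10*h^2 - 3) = -12*h^5 - 14*h^4 - 38*h^3 - 86*h^2 + 3*h - 24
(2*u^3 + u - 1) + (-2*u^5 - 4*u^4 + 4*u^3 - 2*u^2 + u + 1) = -2*u^5 - 4*u^4 + 6*u^3 - 2*u^2 + 2*u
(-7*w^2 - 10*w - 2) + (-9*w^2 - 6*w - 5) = -16*w^2 - 16*w - 7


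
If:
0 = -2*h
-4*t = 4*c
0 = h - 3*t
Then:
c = 0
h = 0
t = 0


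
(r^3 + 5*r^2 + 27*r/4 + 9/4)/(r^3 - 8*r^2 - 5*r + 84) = (r^2 + 2*r + 3/4)/(r^2 - 11*r + 28)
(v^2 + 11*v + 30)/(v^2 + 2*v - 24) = (v + 5)/(v - 4)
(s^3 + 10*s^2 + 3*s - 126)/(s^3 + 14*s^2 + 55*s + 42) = (s - 3)/(s + 1)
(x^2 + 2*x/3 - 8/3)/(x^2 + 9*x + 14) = (x - 4/3)/(x + 7)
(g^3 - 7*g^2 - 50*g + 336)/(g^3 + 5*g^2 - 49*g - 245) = (g^2 - 14*g + 48)/(g^2 - 2*g - 35)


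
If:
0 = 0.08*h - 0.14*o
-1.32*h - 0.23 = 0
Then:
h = -0.17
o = -0.10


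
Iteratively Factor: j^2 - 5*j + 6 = (j - 2)*(j - 3)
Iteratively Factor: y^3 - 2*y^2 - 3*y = (y - 3)*(y^2 + y) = (y - 3)*(y + 1)*(y)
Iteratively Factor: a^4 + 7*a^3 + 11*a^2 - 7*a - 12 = (a + 1)*(a^3 + 6*a^2 + 5*a - 12) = (a + 1)*(a + 3)*(a^2 + 3*a - 4) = (a + 1)*(a + 3)*(a + 4)*(a - 1)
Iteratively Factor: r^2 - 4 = (r - 2)*(r + 2)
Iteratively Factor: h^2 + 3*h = (h)*(h + 3)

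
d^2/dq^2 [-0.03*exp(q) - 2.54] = -0.03*exp(q)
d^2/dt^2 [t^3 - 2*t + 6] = 6*t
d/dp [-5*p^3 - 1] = -15*p^2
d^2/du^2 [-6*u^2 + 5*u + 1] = -12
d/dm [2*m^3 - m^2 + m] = 6*m^2 - 2*m + 1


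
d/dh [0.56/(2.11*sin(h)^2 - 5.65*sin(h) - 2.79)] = (3.164 - 2.3632*sin(h))*cos(h)/(-2.11*sin(h)^2 + 5.65*sin(h) + 2.79)^2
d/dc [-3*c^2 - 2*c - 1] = -6*c - 2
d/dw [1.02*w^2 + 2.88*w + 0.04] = 2.04*w + 2.88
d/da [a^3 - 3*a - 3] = 3*a^2 - 3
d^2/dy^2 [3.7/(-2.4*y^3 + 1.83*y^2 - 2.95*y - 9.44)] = ((53.28*y - 13.542)*(2.4*y^3 - 1.83*y^2 + 2.95*y + 9.44) - 3.7*(7.2*y^2 - 3.66*y + 2.95)*(14.4*y^2 - 7.32*y + 5.9))/(2.4*y^3 - 1.83*y^2 + 2.95*y + 9.44)^3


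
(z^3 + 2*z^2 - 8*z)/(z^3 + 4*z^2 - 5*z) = (z^2 + 2*z - 8)/(z^2 + 4*z - 5)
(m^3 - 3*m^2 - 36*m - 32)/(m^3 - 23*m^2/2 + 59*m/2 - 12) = 2*(m^2 + 5*m + 4)/(2*m^2 - 7*m + 3)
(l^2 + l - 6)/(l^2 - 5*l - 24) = (l - 2)/(l - 8)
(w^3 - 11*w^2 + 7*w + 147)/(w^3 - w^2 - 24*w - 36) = (w^2 - 14*w + 49)/(w^2 - 4*w - 12)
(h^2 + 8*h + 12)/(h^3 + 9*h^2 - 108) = (h + 2)/(h^2 + 3*h - 18)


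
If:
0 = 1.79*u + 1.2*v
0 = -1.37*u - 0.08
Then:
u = -0.06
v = 0.09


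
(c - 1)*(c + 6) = c^2 + 5*c - 6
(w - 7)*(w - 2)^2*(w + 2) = w^4 - 9*w^3 + 10*w^2 + 36*w - 56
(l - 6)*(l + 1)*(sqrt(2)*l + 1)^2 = 2*l^4 - 10*l^3 + 2*sqrt(2)*l^3 - 10*sqrt(2)*l^2 - 11*l^2 - 12*sqrt(2)*l - 5*l - 6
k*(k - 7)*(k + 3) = k^3 - 4*k^2 - 21*k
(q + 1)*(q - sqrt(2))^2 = q^3 - 2*sqrt(2)*q^2 + q^2 - 2*sqrt(2)*q + 2*q + 2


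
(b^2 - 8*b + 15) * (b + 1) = b^3 - 7*b^2 + 7*b + 15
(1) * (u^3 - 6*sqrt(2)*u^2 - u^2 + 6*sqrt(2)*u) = u^3 - 6*sqrt(2)*u^2 - u^2 + 6*sqrt(2)*u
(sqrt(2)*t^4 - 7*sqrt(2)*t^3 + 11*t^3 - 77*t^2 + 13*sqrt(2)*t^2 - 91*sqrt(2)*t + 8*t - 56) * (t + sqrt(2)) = sqrt(2)*t^5 - 7*sqrt(2)*t^4 + 13*t^4 - 91*t^3 + 24*sqrt(2)*t^3 - 168*sqrt(2)*t^2 + 34*t^2 - 238*t + 8*sqrt(2)*t - 56*sqrt(2)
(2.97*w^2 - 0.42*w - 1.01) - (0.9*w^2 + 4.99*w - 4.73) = 2.07*w^2 - 5.41*w + 3.72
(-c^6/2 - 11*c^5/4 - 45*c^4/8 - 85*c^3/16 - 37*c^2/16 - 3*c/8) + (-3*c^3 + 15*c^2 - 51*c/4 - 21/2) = -c^6/2 - 11*c^5/4 - 45*c^4/8 - 133*c^3/16 + 203*c^2/16 - 105*c/8 - 21/2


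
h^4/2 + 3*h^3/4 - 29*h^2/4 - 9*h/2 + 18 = (h/2 + 1)*(h - 3)*(h - 3/2)*(h + 4)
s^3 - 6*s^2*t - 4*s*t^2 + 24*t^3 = (s - 6*t)*(s - 2*t)*(s + 2*t)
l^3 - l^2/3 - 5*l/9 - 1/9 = (l - 1)*(l + 1/3)^2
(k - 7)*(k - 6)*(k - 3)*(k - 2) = k^4 - 18*k^3 + 113*k^2 - 288*k + 252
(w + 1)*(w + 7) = w^2 + 8*w + 7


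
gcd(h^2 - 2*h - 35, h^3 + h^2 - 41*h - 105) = h^2 - 2*h - 35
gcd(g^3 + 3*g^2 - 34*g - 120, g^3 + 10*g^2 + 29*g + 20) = g^2 + 9*g + 20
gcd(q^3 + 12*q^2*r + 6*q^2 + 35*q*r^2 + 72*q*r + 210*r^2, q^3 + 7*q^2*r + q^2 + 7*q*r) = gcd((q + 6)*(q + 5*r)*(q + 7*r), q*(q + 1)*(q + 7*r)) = q + 7*r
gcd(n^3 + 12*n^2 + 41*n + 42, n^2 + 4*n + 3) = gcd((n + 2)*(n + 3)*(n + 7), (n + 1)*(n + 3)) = n + 3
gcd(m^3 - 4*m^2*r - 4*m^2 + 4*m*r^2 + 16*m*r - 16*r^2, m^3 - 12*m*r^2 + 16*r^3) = m^2 - 4*m*r + 4*r^2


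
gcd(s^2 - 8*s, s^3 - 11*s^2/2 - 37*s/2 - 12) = s - 8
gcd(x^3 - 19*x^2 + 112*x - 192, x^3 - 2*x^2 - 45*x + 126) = x - 3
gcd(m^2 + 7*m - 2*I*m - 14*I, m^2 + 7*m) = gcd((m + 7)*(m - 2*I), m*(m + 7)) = m + 7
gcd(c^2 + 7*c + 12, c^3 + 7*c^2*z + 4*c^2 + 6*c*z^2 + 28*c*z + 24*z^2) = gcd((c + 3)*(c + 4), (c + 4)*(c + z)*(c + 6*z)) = c + 4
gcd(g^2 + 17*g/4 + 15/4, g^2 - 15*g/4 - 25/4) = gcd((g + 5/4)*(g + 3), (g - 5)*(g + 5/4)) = g + 5/4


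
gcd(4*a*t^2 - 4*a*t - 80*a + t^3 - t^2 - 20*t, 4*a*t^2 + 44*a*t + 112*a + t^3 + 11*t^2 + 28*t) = 4*a*t + 16*a + t^2 + 4*t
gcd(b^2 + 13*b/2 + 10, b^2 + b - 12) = b + 4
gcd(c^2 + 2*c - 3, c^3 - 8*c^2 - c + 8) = c - 1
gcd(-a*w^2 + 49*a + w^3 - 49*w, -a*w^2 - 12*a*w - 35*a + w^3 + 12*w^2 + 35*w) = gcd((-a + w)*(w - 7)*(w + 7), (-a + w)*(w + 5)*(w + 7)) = -a*w - 7*a + w^2 + 7*w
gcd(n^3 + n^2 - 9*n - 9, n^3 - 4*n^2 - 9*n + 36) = n^2 - 9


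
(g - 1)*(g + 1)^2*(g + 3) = g^4 + 4*g^3 + 2*g^2 - 4*g - 3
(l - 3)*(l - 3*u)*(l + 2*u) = l^3 - l^2*u - 3*l^2 - 6*l*u^2 + 3*l*u + 18*u^2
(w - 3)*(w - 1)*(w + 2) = w^3 - 2*w^2 - 5*w + 6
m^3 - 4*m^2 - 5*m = m*(m - 5)*(m + 1)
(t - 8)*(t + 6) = t^2 - 2*t - 48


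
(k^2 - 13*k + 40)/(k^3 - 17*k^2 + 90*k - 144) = (k - 5)/(k^2 - 9*k + 18)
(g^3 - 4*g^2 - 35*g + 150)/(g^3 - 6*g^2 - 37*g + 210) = (g - 5)/(g - 7)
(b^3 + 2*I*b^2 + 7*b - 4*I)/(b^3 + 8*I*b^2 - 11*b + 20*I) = (b - I)/(b + 5*I)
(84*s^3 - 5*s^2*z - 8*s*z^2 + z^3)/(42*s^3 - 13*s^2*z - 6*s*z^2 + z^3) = (-4*s + z)/(-2*s + z)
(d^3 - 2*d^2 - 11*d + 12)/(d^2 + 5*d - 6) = (d^2 - d - 12)/(d + 6)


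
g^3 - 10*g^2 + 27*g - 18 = (g - 6)*(g - 3)*(g - 1)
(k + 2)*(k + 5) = k^2 + 7*k + 10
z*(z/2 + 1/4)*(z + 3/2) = z^3/2 + z^2 + 3*z/8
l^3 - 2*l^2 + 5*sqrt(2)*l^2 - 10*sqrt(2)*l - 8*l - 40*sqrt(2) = (l - 4)*(l + 2)*(l + 5*sqrt(2))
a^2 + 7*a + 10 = (a + 2)*(a + 5)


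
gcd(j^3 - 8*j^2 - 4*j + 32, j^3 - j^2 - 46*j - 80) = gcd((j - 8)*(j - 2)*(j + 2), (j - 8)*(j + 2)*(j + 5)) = j^2 - 6*j - 16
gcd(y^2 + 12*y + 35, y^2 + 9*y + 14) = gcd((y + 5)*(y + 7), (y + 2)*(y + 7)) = y + 7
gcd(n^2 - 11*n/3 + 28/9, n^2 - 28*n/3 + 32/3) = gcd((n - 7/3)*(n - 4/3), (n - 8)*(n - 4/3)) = n - 4/3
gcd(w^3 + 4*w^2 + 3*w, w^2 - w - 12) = w + 3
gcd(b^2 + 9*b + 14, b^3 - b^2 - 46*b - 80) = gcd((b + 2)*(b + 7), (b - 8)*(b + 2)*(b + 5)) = b + 2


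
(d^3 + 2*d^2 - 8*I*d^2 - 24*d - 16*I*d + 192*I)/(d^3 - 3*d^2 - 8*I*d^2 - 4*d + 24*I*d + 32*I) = (d + 6)/(d + 1)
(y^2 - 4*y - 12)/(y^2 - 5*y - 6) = (y + 2)/(y + 1)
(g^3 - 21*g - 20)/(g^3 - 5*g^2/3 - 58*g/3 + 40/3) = 3*(g + 1)/(3*g - 2)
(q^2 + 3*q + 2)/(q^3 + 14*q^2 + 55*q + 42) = (q + 2)/(q^2 + 13*q + 42)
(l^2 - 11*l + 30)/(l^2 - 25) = (l - 6)/(l + 5)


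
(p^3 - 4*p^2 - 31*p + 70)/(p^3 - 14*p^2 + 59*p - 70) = (p + 5)/(p - 5)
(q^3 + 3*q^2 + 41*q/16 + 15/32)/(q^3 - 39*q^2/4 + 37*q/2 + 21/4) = (8*q^2 + 22*q + 15)/(8*(q^2 - 10*q + 21))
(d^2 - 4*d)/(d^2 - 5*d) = (d - 4)/(d - 5)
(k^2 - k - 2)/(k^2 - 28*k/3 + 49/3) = 3*(k^2 - k - 2)/(3*k^2 - 28*k + 49)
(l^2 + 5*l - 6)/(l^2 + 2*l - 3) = (l + 6)/(l + 3)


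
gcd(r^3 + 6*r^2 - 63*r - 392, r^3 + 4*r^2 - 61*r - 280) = r^2 - r - 56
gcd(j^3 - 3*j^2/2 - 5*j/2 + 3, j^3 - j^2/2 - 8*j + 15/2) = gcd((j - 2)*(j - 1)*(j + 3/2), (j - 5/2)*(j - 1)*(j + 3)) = j - 1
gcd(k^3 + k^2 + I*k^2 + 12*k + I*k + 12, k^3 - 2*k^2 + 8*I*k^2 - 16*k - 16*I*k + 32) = k + 4*I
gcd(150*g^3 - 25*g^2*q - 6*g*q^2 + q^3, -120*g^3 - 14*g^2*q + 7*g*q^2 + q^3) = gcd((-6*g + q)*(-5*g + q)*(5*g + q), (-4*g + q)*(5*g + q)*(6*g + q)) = 5*g + q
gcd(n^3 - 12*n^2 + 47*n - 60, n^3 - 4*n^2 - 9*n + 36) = n^2 - 7*n + 12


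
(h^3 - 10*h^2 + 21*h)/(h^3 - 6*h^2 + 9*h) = (h - 7)/(h - 3)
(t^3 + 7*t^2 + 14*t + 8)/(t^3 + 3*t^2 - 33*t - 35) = (t^2 + 6*t + 8)/(t^2 + 2*t - 35)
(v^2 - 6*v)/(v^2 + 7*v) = (v - 6)/(v + 7)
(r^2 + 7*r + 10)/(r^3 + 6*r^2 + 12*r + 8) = (r + 5)/(r^2 + 4*r + 4)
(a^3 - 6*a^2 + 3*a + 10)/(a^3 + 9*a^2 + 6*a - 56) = (a^2 - 4*a - 5)/(a^2 + 11*a + 28)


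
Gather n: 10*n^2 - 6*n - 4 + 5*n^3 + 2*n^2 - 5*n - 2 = 5*n^3 + 12*n^2 - 11*n - 6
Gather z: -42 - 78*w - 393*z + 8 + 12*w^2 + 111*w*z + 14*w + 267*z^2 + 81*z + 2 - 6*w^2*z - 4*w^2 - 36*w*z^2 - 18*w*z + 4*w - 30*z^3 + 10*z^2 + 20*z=8*w^2 - 60*w - 30*z^3 + z^2*(277 - 36*w) + z*(-6*w^2 + 93*w - 292) - 32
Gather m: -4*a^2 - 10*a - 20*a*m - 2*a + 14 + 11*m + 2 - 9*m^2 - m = -4*a^2 - 12*a - 9*m^2 + m*(10 - 20*a) + 16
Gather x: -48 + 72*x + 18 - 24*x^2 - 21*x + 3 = -24*x^2 + 51*x - 27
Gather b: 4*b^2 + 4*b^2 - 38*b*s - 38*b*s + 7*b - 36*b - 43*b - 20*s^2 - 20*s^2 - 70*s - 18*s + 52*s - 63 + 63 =8*b^2 + b*(-76*s - 72) - 40*s^2 - 36*s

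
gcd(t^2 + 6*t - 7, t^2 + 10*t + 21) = t + 7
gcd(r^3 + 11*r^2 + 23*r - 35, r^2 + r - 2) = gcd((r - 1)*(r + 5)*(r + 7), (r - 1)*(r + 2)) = r - 1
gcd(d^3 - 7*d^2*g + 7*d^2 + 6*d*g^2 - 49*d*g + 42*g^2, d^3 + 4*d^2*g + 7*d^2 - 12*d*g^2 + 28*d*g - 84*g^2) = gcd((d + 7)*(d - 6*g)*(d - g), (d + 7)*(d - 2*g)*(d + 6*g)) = d + 7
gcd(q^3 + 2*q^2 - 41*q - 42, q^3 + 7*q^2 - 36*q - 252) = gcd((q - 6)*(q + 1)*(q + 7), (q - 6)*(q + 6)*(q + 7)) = q^2 + q - 42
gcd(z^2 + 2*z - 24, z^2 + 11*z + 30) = z + 6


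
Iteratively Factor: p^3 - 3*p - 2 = (p + 1)*(p^2 - p - 2) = (p + 1)^2*(p - 2)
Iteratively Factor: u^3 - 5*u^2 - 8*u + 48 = (u + 3)*(u^2 - 8*u + 16) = (u - 4)*(u + 3)*(u - 4)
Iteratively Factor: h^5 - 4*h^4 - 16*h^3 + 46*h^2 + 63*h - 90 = (h + 3)*(h^4 - 7*h^3 + 5*h^2 + 31*h - 30) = (h + 2)*(h + 3)*(h^3 - 9*h^2 + 23*h - 15) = (h - 5)*(h + 2)*(h + 3)*(h^2 - 4*h + 3) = (h - 5)*(h - 3)*(h + 2)*(h + 3)*(h - 1)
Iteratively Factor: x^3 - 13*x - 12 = (x + 1)*(x^2 - x - 12) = (x + 1)*(x + 3)*(x - 4)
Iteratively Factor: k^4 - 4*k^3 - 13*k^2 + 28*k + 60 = (k + 2)*(k^3 - 6*k^2 - k + 30) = (k + 2)^2*(k^2 - 8*k + 15) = (k - 3)*(k + 2)^2*(k - 5)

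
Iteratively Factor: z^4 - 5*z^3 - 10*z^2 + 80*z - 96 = (z + 4)*(z^3 - 9*z^2 + 26*z - 24) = (z - 2)*(z + 4)*(z^2 - 7*z + 12) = (z - 3)*(z - 2)*(z + 4)*(z - 4)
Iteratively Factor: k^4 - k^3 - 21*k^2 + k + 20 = (k + 1)*(k^3 - 2*k^2 - 19*k + 20) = (k + 1)*(k + 4)*(k^2 - 6*k + 5) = (k - 5)*(k + 1)*(k + 4)*(k - 1)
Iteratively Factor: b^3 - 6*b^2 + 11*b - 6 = (b - 1)*(b^2 - 5*b + 6) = (b - 2)*(b - 1)*(b - 3)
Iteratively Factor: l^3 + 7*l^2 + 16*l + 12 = (l + 3)*(l^2 + 4*l + 4) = (l + 2)*(l + 3)*(l + 2)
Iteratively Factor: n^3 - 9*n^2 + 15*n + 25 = (n + 1)*(n^2 - 10*n + 25) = (n - 5)*(n + 1)*(n - 5)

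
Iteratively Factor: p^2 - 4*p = (p)*(p - 4)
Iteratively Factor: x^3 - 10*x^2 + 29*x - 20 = (x - 5)*(x^2 - 5*x + 4) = (x - 5)*(x - 1)*(x - 4)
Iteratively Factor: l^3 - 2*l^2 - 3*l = (l + 1)*(l^2 - 3*l) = l*(l + 1)*(l - 3)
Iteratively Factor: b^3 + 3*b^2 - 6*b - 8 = (b + 4)*(b^2 - b - 2) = (b - 2)*(b + 4)*(b + 1)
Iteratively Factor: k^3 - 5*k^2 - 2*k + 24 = (k - 4)*(k^2 - k - 6) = (k - 4)*(k - 3)*(k + 2)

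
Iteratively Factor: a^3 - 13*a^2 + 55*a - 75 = (a - 5)*(a^2 - 8*a + 15) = (a - 5)*(a - 3)*(a - 5)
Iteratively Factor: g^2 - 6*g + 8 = (g - 2)*(g - 4)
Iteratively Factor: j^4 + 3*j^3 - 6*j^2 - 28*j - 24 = (j + 2)*(j^3 + j^2 - 8*j - 12) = (j + 2)^2*(j^2 - j - 6) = (j + 2)^3*(j - 3)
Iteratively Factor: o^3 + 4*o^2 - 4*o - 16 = (o + 2)*(o^2 + 2*o - 8) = (o + 2)*(o + 4)*(o - 2)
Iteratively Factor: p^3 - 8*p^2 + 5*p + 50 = (p - 5)*(p^2 - 3*p - 10) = (p - 5)^2*(p + 2)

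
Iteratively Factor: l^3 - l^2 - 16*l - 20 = (l - 5)*(l^2 + 4*l + 4) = (l - 5)*(l + 2)*(l + 2)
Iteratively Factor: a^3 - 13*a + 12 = (a + 4)*(a^2 - 4*a + 3) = (a - 3)*(a + 4)*(a - 1)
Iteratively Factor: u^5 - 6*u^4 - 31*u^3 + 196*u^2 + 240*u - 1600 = (u - 4)*(u^4 - 2*u^3 - 39*u^2 + 40*u + 400) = (u - 5)*(u - 4)*(u^3 + 3*u^2 - 24*u - 80) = (u - 5)*(u - 4)*(u + 4)*(u^2 - u - 20) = (u - 5)*(u - 4)*(u + 4)^2*(u - 5)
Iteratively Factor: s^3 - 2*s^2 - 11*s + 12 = (s - 1)*(s^2 - s - 12) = (s - 4)*(s - 1)*(s + 3)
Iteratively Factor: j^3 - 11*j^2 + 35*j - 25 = (j - 5)*(j^2 - 6*j + 5) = (j - 5)*(j - 1)*(j - 5)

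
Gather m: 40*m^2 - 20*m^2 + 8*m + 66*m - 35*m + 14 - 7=20*m^2 + 39*m + 7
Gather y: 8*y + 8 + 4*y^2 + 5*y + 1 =4*y^2 + 13*y + 9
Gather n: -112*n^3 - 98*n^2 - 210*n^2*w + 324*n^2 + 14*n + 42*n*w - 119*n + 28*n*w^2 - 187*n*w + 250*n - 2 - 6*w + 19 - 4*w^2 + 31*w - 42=-112*n^3 + n^2*(226 - 210*w) + n*(28*w^2 - 145*w + 145) - 4*w^2 + 25*w - 25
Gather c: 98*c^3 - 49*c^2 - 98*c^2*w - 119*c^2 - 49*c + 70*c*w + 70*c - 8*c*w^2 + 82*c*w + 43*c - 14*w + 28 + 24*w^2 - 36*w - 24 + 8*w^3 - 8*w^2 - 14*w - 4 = 98*c^3 + c^2*(-98*w - 168) + c*(-8*w^2 + 152*w + 64) + 8*w^3 + 16*w^2 - 64*w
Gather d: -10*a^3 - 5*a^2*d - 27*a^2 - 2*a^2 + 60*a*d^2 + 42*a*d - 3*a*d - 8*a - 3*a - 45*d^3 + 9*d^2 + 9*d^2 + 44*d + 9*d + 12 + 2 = -10*a^3 - 29*a^2 - 11*a - 45*d^3 + d^2*(60*a + 18) + d*(-5*a^2 + 39*a + 53) + 14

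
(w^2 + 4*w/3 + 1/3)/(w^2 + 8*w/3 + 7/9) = 3*(w + 1)/(3*w + 7)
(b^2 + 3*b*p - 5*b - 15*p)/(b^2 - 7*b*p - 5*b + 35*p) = (-b - 3*p)/(-b + 7*p)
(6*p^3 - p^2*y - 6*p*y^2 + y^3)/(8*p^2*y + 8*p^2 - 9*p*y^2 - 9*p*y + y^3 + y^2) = (-6*p^2 - 5*p*y + y^2)/(-8*p*y - 8*p + y^2 + y)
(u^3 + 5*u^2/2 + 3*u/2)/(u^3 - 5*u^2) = (2*u^2 + 5*u + 3)/(2*u*(u - 5))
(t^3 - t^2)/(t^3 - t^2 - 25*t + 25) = t^2/(t^2 - 25)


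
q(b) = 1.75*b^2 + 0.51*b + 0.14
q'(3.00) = 11.01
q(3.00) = 17.42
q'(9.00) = 32.01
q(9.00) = 146.48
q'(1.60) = 6.11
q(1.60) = 5.44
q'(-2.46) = -8.10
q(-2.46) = 9.48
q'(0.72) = 3.03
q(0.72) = 1.41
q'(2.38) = 8.84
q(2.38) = 11.27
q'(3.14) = 11.50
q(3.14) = 19.00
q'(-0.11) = 0.12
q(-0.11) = 0.11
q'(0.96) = 3.87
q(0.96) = 2.24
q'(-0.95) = -2.82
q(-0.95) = 1.23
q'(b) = 3.5*b + 0.51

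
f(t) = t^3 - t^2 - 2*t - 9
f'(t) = 3*t^2 - 2*t - 2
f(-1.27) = -10.12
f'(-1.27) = 5.38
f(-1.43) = -11.11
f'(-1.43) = 6.99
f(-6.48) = -310.13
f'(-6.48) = 136.93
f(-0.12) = -8.78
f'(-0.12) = -1.72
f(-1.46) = -11.32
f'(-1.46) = 7.31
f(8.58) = 531.85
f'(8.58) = 201.69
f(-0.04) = -8.92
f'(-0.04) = -1.92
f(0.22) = -9.48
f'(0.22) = -2.29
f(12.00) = 1551.00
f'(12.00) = 406.00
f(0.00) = -9.00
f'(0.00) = -2.00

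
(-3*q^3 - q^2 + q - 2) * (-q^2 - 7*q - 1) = 3*q^5 + 22*q^4 + 9*q^3 - 4*q^2 + 13*q + 2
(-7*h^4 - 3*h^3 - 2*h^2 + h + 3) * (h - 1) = -7*h^5 + 4*h^4 + h^3 + 3*h^2 + 2*h - 3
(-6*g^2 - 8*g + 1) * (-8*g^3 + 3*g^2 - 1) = 48*g^5 + 46*g^4 - 32*g^3 + 9*g^2 + 8*g - 1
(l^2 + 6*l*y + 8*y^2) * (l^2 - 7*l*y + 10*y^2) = l^4 - l^3*y - 24*l^2*y^2 + 4*l*y^3 + 80*y^4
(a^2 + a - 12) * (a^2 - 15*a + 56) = a^4 - 14*a^3 + 29*a^2 + 236*a - 672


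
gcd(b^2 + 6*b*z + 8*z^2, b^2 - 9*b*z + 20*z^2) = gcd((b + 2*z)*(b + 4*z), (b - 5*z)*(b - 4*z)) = 1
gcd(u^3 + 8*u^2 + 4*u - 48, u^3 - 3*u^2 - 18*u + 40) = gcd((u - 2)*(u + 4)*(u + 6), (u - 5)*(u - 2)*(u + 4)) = u^2 + 2*u - 8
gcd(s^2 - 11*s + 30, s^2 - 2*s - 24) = s - 6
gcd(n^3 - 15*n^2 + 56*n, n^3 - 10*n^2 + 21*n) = n^2 - 7*n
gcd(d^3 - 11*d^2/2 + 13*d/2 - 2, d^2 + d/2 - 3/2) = d - 1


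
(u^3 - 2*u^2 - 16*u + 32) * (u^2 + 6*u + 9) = u^5 + 4*u^4 - 19*u^3 - 82*u^2 + 48*u + 288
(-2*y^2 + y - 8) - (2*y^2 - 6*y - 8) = -4*y^2 + 7*y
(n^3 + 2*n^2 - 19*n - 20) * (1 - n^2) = -n^5 - 2*n^4 + 20*n^3 + 22*n^2 - 19*n - 20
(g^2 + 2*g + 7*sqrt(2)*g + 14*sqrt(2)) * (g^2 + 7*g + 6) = g^4 + 9*g^3 + 7*sqrt(2)*g^3 + 20*g^2 + 63*sqrt(2)*g^2 + 12*g + 140*sqrt(2)*g + 84*sqrt(2)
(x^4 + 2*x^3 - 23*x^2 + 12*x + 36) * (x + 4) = x^5 + 6*x^4 - 15*x^3 - 80*x^2 + 84*x + 144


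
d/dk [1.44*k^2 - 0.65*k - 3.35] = 2.88*k - 0.65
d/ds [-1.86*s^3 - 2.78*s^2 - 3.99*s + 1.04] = -5.58*s^2 - 5.56*s - 3.99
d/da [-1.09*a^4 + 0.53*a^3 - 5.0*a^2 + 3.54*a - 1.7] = -4.36*a^3 + 1.59*a^2 - 10.0*a + 3.54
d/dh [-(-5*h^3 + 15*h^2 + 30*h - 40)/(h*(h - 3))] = 5*(h^4 - 6*h^3 + 15*h^2 - 16*h + 24)/(h^2*(h^2 - 6*h + 9))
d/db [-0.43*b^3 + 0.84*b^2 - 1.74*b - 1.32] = -1.29*b^2 + 1.68*b - 1.74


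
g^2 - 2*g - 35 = (g - 7)*(g + 5)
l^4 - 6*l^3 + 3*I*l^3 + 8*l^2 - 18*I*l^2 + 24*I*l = l*(l - 4)*(l - 2)*(l + 3*I)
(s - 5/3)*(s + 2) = s^2 + s/3 - 10/3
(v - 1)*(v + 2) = v^2 + v - 2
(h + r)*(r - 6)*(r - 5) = h*r^2 - 11*h*r + 30*h + r^3 - 11*r^2 + 30*r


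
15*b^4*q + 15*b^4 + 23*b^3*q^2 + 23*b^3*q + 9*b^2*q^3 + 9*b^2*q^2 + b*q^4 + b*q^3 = (b + q)*(3*b + q)*(5*b + q)*(b*q + b)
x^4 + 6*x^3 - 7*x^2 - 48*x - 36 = (x - 3)*(x + 1)*(x + 2)*(x + 6)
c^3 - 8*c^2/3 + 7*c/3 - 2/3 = (c - 1)^2*(c - 2/3)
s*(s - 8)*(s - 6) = s^3 - 14*s^2 + 48*s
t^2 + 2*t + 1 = (t + 1)^2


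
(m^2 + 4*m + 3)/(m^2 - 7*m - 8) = (m + 3)/(m - 8)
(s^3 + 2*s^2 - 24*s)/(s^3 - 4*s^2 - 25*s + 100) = s*(s + 6)/(s^2 - 25)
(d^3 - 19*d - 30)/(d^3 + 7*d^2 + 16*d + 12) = (d - 5)/(d + 2)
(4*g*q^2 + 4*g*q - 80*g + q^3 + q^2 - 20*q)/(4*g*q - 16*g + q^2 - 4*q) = q + 5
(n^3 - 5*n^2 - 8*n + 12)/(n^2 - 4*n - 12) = n - 1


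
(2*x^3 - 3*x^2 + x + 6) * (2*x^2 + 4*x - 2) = 4*x^5 + 2*x^4 - 14*x^3 + 22*x^2 + 22*x - 12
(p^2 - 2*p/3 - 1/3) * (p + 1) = p^3 + p^2/3 - p - 1/3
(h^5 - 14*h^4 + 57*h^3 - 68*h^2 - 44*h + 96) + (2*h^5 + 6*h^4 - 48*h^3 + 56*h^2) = 3*h^5 - 8*h^4 + 9*h^3 - 12*h^2 - 44*h + 96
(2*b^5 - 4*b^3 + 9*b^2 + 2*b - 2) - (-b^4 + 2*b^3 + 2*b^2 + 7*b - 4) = 2*b^5 + b^4 - 6*b^3 + 7*b^2 - 5*b + 2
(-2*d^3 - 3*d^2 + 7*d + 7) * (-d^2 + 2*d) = 2*d^5 - d^4 - 13*d^3 + 7*d^2 + 14*d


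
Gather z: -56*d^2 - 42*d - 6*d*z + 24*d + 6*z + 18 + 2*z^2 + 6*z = -56*d^2 - 18*d + 2*z^2 + z*(12 - 6*d) + 18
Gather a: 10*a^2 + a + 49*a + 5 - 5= 10*a^2 + 50*a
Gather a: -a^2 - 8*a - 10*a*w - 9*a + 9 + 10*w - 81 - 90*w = -a^2 + a*(-10*w - 17) - 80*w - 72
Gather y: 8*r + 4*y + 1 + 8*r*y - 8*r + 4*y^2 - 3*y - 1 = 4*y^2 + y*(8*r + 1)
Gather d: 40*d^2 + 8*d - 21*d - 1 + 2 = 40*d^2 - 13*d + 1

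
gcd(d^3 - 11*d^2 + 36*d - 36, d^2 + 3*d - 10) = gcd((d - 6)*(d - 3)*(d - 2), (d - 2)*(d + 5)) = d - 2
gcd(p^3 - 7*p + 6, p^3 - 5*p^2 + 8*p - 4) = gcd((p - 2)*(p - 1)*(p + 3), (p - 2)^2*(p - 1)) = p^2 - 3*p + 2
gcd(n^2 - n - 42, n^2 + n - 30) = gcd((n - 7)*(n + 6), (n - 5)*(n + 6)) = n + 6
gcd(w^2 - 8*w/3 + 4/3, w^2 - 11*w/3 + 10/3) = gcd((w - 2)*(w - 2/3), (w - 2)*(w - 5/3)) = w - 2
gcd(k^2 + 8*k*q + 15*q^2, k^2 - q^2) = 1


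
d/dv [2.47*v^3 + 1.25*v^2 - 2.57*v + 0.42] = 7.41*v^2 + 2.5*v - 2.57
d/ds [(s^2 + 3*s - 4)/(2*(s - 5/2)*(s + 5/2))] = 6*(-4*s^2 - 6*s - 25)/(16*s^4 - 200*s^2 + 625)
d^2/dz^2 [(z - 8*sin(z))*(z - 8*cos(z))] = 8*sqrt(2)*z*sin(z + pi/4) - 128*sin(2*z) - 16*sqrt(2)*cos(z + pi/4) + 2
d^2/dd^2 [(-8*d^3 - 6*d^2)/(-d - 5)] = 4*(4*d^3 + 60*d^2 + 300*d + 75)/(d^3 + 15*d^2 + 75*d + 125)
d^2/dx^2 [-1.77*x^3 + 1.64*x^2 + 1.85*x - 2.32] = 3.28 - 10.62*x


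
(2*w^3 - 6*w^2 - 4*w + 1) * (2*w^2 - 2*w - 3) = 4*w^5 - 16*w^4 - 2*w^3 + 28*w^2 + 10*w - 3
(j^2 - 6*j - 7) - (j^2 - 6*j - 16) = 9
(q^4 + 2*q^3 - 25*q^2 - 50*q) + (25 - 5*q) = q^4 + 2*q^3 - 25*q^2 - 55*q + 25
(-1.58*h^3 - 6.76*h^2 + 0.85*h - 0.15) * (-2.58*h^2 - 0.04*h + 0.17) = 4.0764*h^5 + 17.504*h^4 - 2.1912*h^3 - 0.7962*h^2 + 0.1505*h - 0.0255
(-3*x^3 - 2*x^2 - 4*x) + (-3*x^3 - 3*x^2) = -6*x^3 - 5*x^2 - 4*x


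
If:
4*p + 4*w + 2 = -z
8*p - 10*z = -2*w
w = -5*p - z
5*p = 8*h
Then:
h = 5/62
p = 4/31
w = -58/93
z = -2/93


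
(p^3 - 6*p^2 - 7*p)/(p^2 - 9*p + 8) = p*(p^2 - 6*p - 7)/(p^2 - 9*p + 8)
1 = 1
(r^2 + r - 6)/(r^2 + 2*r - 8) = (r + 3)/(r + 4)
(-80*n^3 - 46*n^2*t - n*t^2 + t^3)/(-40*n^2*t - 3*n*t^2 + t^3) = (2*n + t)/t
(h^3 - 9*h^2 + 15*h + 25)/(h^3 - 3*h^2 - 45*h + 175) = (h + 1)/(h + 7)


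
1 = 1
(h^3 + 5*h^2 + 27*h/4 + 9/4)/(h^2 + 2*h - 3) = (h^2 + 2*h + 3/4)/(h - 1)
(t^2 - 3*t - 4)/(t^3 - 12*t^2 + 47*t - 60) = (t + 1)/(t^2 - 8*t + 15)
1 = 1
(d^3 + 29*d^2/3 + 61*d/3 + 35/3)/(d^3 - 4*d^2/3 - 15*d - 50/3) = (d^2 + 8*d + 7)/(d^2 - 3*d - 10)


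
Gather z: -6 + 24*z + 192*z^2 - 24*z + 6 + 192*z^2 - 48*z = 384*z^2 - 48*z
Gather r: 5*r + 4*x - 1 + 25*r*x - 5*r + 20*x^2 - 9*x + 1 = 25*r*x + 20*x^2 - 5*x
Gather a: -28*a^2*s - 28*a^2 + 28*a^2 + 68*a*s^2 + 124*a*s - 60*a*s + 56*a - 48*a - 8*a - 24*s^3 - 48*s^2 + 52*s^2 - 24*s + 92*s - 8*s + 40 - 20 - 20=-28*a^2*s + a*(68*s^2 + 64*s) - 24*s^3 + 4*s^2 + 60*s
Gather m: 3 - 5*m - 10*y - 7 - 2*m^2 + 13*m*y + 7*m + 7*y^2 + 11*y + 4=-2*m^2 + m*(13*y + 2) + 7*y^2 + y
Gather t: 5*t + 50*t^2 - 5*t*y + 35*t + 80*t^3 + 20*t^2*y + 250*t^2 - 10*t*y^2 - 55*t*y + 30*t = 80*t^3 + t^2*(20*y + 300) + t*(-10*y^2 - 60*y + 70)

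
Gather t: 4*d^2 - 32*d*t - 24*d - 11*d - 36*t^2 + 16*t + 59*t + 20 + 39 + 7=4*d^2 - 35*d - 36*t^2 + t*(75 - 32*d) + 66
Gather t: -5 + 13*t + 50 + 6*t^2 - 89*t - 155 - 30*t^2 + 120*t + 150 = -24*t^2 + 44*t + 40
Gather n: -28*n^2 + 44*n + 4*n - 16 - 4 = -28*n^2 + 48*n - 20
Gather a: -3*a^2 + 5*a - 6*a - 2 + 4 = -3*a^2 - a + 2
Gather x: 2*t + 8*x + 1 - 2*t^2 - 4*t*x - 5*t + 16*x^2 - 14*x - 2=-2*t^2 - 3*t + 16*x^2 + x*(-4*t - 6) - 1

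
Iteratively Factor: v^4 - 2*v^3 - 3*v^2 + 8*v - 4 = (v + 2)*(v^3 - 4*v^2 + 5*v - 2) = (v - 2)*(v + 2)*(v^2 - 2*v + 1) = (v - 2)*(v - 1)*(v + 2)*(v - 1)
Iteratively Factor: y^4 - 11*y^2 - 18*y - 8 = (y + 1)*(y^3 - y^2 - 10*y - 8) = (y - 4)*(y + 1)*(y^2 + 3*y + 2) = (y - 4)*(y + 1)*(y + 2)*(y + 1)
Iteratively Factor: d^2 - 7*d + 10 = (d - 5)*(d - 2)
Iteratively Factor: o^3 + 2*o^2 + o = (o + 1)*(o^2 + o) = (o + 1)^2*(o)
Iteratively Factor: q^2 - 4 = (q - 2)*(q + 2)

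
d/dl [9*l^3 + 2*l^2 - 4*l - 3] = 27*l^2 + 4*l - 4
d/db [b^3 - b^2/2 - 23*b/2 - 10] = 3*b^2 - b - 23/2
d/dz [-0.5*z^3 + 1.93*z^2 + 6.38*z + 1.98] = -1.5*z^2 + 3.86*z + 6.38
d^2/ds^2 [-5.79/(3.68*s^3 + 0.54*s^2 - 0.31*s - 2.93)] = ((127.8432*s + 6.2532)*(3.68*s^3 + 0.54*s^2 - 0.31*s - 2.93) - 5.79*(11.04*s^2 + 1.08*s - 0.31)*(22.08*s^2 + 2.16*s - 0.62))/(3.68*s^3 + 0.54*s^2 - 0.31*s - 2.93)^3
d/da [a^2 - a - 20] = 2*a - 1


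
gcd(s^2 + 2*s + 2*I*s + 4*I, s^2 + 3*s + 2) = s + 2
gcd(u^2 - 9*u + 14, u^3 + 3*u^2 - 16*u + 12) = u - 2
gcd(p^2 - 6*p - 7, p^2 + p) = p + 1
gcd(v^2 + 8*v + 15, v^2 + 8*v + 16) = 1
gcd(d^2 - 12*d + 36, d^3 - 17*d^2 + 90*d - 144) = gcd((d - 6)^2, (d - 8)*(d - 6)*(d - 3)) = d - 6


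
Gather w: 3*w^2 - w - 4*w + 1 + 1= 3*w^2 - 5*w + 2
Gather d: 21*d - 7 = 21*d - 7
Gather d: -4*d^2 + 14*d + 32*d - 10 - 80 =-4*d^2 + 46*d - 90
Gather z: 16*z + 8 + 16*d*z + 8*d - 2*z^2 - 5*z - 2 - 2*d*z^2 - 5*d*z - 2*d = 6*d + z^2*(-2*d - 2) + z*(11*d + 11) + 6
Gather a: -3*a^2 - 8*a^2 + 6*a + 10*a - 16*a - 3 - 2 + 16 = 11 - 11*a^2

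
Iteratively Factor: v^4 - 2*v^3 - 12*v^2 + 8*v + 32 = (v - 2)*(v^3 - 12*v - 16) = (v - 2)*(v + 2)*(v^2 - 2*v - 8) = (v - 2)*(v + 2)^2*(v - 4)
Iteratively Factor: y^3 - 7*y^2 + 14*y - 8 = (y - 4)*(y^2 - 3*y + 2) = (y - 4)*(y - 2)*(y - 1)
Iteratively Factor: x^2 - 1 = (x - 1)*(x + 1)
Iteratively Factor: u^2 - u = (u - 1)*(u)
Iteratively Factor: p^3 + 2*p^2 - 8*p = (p - 2)*(p^2 + 4*p) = p*(p - 2)*(p + 4)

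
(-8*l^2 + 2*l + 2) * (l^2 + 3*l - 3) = -8*l^4 - 22*l^3 + 32*l^2 - 6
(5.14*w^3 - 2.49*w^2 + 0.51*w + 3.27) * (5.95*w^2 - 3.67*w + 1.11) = 30.583*w^5 - 33.6793*w^4 + 17.8782*w^3 + 14.8209*w^2 - 11.4348*w + 3.6297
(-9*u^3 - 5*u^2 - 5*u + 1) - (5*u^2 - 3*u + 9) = -9*u^3 - 10*u^2 - 2*u - 8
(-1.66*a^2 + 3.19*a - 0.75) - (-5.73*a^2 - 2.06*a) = 4.07*a^2 + 5.25*a - 0.75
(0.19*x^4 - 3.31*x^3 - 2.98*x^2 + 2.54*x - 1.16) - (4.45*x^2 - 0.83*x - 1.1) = 0.19*x^4 - 3.31*x^3 - 7.43*x^2 + 3.37*x - 0.0599999999999998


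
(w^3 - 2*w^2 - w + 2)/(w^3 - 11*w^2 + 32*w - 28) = (w^2 - 1)/(w^2 - 9*w + 14)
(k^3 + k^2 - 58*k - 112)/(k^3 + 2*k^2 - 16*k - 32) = (k^2 - k - 56)/(k^2 - 16)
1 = 1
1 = 1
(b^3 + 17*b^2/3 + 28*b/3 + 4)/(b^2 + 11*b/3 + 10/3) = (3*b^2 + 11*b + 6)/(3*b + 5)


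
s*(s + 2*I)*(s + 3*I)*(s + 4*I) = s^4 + 9*I*s^3 - 26*s^2 - 24*I*s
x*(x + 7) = x^2 + 7*x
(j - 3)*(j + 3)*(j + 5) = j^3 + 5*j^2 - 9*j - 45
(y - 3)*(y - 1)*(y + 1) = y^3 - 3*y^2 - y + 3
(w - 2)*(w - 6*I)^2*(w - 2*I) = w^4 - 2*w^3 - 14*I*w^3 - 60*w^2 + 28*I*w^2 + 120*w + 72*I*w - 144*I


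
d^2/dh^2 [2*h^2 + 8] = 4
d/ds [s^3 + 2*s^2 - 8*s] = 3*s^2 + 4*s - 8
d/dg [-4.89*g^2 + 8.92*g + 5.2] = 8.92 - 9.78*g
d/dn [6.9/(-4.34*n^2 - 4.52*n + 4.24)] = (59.892*n + 31.188)/(4.34*n^2 + 4.52*n - 4.24)^2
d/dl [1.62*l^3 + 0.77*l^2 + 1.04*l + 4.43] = 4.86*l^2 + 1.54*l + 1.04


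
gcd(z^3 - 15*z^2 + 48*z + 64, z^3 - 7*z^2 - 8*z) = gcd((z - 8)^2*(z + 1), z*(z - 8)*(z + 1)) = z^2 - 7*z - 8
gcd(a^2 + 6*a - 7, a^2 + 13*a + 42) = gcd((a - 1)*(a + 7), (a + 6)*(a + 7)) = a + 7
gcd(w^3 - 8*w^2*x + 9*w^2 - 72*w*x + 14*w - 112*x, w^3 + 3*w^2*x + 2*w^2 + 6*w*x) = w + 2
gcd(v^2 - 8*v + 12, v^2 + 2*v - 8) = v - 2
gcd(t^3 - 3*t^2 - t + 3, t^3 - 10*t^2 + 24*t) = 1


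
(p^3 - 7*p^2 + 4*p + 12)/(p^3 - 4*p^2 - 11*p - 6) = (p - 2)/(p + 1)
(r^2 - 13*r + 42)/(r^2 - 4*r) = (r^2 - 13*r + 42)/(r*(r - 4))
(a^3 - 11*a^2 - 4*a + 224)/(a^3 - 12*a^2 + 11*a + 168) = (a + 4)/(a + 3)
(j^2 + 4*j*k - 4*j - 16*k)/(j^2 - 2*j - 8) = (j + 4*k)/(j + 2)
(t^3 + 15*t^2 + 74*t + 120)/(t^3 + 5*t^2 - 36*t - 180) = (t + 4)/(t - 6)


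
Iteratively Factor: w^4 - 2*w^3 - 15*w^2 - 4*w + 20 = (w - 5)*(w^3 + 3*w^2 - 4) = (w - 5)*(w + 2)*(w^2 + w - 2) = (w - 5)*(w - 1)*(w + 2)*(w + 2)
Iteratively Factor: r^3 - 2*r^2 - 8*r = (r + 2)*(r^2 - 4*r) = r*(r + 2)*(r - 4)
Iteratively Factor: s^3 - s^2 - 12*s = (s - 4)*(s^2 + 3*s) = s*(s - 4)*(s + 3)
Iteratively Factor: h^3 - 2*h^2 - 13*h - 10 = (h + 2)*(h^2 - 4*h - 5) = (h - 5)*(h + 2)*(h + 1)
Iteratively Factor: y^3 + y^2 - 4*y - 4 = (y + 2)*(y^2 - y - 2) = (y + 1)*(y + 2)*(y - 2)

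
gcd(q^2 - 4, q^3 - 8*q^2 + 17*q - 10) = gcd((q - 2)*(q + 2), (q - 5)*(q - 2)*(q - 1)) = q - 2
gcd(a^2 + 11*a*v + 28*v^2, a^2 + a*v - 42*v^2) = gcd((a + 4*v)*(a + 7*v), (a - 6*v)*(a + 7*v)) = a + 7*v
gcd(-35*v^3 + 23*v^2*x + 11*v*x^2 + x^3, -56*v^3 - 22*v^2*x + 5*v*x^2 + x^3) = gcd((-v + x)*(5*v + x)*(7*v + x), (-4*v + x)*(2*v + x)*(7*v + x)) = 7*v + x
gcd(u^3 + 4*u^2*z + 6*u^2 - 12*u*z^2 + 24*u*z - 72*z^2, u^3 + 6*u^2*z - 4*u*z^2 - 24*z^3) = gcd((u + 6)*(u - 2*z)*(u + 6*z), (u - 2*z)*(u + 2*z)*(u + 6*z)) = -u^2 - 4*u*z + 12*z^2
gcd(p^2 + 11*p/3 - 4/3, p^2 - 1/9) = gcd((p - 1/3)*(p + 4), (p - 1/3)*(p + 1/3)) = p - 1/3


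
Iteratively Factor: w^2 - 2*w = (w - 2)*(w)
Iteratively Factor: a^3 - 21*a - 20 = (a + 1)*(a^2 - a - 20) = (a - 5)*(a + 1)*(a + 4)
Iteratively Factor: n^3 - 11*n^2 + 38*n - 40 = (n - 2)*(n^2 - 9*n + 20) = (n - 5)*(n - 2)*(n - 4)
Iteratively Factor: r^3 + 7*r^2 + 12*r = (r + 4)*(r^2 + 3*r) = (r + 3)*(r + 4)*(r)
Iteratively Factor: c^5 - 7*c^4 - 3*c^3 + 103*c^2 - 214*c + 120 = (c - 1)*(c^4 - 6*c^3 - 9*c^2 + 94*c - 120) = (c - 2)*(c - 1)*(c^3 - 4*c^2 - 17*c + 60) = (c - 2)*(c - 1)*(c + 4)*(c^2 - 8*c + 15) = (c - 5)*(c - 2)*(c - 1)*(c + 4)*(c - 3)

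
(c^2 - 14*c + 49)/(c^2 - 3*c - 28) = (c - 7)/(c + 4)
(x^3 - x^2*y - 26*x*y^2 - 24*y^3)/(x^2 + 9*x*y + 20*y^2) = (x^2 - 5*x*y - 6*y^2)/(x + 5*y)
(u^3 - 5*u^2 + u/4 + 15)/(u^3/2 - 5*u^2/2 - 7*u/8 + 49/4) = 2*(4*u^3 - 20*u^2 + u + 60)/(4*u^3 - 20*u^2 - 7*u + 98)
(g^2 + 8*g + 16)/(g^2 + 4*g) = (g + 4)/g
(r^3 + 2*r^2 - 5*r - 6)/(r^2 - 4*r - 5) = (r^2 + r - 6)/(r - 5)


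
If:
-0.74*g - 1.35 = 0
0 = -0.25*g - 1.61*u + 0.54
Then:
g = -1.82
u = 0.62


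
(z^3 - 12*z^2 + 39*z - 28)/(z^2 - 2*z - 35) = (z^2 - 5*z + 4)/(z + 5)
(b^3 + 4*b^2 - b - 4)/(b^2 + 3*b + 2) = (b^2 + 3*b - 4)/(b + 2)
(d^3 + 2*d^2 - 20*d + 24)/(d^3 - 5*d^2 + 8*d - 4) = (d + 6)/(d - 1)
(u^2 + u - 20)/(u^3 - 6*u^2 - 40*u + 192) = (u + 5)/(u^2 - 2*u - 48)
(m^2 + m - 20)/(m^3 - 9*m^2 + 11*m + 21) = (m^2 + m - 20)/(m^3 - 9*m^2 + 11*m + 21)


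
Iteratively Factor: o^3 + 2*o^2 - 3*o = (o - 1)*(o^2 + 3*o) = o*(o - 1)*(o + 3)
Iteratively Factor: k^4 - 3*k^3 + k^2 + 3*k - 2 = (k - 1)*(k^3 - 2*k^2 - k + 2) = (k - 1)^2*(k^2 - k - 2) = (k - 1)^2*(k + 1)*(k - 2)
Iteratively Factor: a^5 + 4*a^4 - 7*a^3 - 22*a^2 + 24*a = (a + 3)*(a^4 + a^3 - 10*a^2 + 8*a) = (a - 1)*(a + 3)*(a^3 + 2*a^2 - 8*a) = a*(a - 1)*(a + 3)*(a^2 + 2*a - 8) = a*(a - 2)*(a - 1)*(a + 3)*(a + 4)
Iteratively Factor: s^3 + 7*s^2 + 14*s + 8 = (s + 4)*(s^2 + 3*s + 2) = (s + 2)*(s + 4)*(s + 1)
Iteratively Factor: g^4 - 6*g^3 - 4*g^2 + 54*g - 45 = (g + 3)*(g^3 - 9*g^2 + 23*g - 15) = (g - 1)*(g + 3)*(g^2 - 8*g + 15) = (g - 5)*(g - 1)*(g + 3)*(g - 3)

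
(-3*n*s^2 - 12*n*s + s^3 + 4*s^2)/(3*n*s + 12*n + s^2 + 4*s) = s*(-3*n + s)/(3*n + s)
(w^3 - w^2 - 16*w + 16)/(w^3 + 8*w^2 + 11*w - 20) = (w - 4)/(w + 5)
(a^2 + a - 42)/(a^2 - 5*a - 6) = (a + 7)/(a + 1)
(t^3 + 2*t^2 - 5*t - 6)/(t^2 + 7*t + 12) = (t^2 - t - 2)/(t + 4)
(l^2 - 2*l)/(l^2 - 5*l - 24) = l*(2 - l)/(-l^2 + 5*l + 24)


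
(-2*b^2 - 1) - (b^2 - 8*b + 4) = -3*b^2 + 8*b - 5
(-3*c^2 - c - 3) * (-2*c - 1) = 6*c^3 + 5*c^2 + 7*c + 3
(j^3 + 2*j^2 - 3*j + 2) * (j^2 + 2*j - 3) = j^5 + 4*j^4 - 2*j^3 - 10*j^2 + 13*j - 6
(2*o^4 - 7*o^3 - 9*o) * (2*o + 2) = 4*o^5 - 10*o^4 - 14*o^3 - 18*o^2 - 18*o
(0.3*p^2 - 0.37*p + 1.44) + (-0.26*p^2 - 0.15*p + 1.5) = 0.04*p^2 - 0.52*p + 2.94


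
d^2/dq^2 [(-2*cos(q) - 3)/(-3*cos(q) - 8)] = 7*(3*cos(q)^2 - 8*cos(q) - 6)/(3*cos(q) + 8)^3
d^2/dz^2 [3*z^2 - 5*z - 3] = 6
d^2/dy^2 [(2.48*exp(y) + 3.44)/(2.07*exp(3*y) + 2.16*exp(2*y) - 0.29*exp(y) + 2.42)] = (42.506208*exp(6*y) + 165.926232*exp(5*y) + 186.715872*exp(4*y) - 99.880992*exp(3*y) - 239.336208*exp(2*y) - 69.896504*exp(y) + 16.938064)*exp(y)/(8.869743*exp(9*y) + 27.766152*exp(8*y) + 25.245513*exp(7*y) + 33.406182*exp(6*y) + 61.385013*exp(5*y) + 25.700868*exp(4*y) + 27.248527*exp(3*y) + 38.560038*exp(2*y) - 5.095068*exp(y) + 14.172488)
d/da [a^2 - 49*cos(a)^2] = 2*a + 49*sin(2*a)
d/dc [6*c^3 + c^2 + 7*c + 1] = 18*c^2 + 2*c + 7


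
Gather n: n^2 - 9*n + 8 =n^2 - 9*n + 8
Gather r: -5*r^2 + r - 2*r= -5*r^2 - r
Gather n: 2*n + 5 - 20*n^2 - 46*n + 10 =-20*n^2 - 44*n + 15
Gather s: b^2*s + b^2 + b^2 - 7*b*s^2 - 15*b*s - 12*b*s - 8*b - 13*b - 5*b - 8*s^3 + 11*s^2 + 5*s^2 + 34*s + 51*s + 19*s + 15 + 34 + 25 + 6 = 2*b^2 - 26*b - 8*s^3 + s^2*(16 - 7*b) + s*(b^2 - 27*b + 104) + 80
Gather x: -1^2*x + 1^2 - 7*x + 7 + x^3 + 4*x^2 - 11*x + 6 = x^3 + 4*x^2 - 19*x + 14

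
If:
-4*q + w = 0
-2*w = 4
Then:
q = -1/2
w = -2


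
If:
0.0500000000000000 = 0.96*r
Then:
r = 0.05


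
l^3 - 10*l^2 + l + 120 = (l - 8)*(l - 5)*(l + 3)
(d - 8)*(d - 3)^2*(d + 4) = d^4 - 10*d^3 + d^2 + 156*d - 288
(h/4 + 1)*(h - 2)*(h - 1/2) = h^3/4 + 3*h^2/8 - 9*h/4 + 1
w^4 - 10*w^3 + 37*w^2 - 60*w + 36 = (w - 3)^2*(w - 2)^2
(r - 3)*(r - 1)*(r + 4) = r^3 - 13*r + 12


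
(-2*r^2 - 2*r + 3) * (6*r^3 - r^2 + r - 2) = -12*r^5 - 10*r^4 + 18*r^3 - r^2 + 7*r - 6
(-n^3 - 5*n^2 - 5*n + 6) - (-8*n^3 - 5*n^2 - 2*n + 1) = 7*n^3 - 3*n + 5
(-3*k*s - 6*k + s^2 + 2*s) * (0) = 0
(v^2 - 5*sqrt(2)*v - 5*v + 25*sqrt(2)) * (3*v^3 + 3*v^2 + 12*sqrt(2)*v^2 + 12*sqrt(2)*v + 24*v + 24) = 3*v^5 - 12*v^4 - 3*sqrt(2)*v^4 - 111*v^3 + 12*sqrt(2)*v^3 - 105*sqrt(2)*v^2 + 384*v^2 + 480*v + 480*sqrt(2)*v + 600*sqrt(2)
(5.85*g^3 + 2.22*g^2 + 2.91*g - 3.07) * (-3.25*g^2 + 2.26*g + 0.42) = -19.0125*g^5 + 6.006*g^4 - 1.9833*g^3 + 17.4865*g^2 - 5.716*g - 1.2894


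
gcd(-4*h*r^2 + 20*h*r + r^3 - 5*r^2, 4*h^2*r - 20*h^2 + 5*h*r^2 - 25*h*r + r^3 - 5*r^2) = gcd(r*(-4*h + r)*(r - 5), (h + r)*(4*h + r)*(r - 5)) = r - 5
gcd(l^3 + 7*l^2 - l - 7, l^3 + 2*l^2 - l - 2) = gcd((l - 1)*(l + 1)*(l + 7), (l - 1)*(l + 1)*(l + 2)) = l^2 - 1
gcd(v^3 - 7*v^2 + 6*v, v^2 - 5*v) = v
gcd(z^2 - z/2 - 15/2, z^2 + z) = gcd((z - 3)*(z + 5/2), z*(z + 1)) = 1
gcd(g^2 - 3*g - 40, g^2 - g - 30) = g + 5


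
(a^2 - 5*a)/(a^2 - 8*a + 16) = a*(a - 5)/(a^2 - 8*a + 16)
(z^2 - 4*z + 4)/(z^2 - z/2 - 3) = 2*(z - 2)/(2*z + 3)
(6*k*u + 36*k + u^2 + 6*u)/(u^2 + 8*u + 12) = (6*k + u)/(u + 2)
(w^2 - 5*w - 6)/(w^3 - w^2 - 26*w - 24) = 1/(w + 4)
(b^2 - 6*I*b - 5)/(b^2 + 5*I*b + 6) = (b - 5*I)/(b + 6*I)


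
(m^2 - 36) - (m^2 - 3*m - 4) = 3*m - 32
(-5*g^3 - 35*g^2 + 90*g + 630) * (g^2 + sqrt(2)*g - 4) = -5*g^5 - 35*g^4 - 5*sqrt(2)*g^4 - 35*sqrt(2)*g^3 + 110*g^3 + 90*sqrt(2)*g^2 + 770*g^2 - 360*g + 630*sqrt(2)*g - 2520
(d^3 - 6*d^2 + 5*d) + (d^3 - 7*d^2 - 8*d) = 2*d^3 - 13*d^2 - 3*d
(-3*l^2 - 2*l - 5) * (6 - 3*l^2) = 9*l^4 + 6*l^3 - 3*l^2 - 12*l - 30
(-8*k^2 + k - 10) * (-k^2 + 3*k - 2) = 8*k^4 - 25*k^3 + 29*k^2 - 32*k + 20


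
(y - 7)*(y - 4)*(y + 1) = y^3 - 10*y^2 + 17*y + 28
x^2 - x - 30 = (x - 6)*(x + 5)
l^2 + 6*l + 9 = (l + 3)^2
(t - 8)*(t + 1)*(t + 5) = t^3 - 2*t^2 - 43*t - 40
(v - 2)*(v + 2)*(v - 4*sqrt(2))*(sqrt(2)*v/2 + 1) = sqrt(2)*v^4/2 - 3*v^3 - 6*sqrt(2)*v^2 + 12*v + 16*sqrt(2)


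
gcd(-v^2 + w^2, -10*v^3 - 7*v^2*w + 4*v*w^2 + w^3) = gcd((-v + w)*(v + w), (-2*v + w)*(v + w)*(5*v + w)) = v + w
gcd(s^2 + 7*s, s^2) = s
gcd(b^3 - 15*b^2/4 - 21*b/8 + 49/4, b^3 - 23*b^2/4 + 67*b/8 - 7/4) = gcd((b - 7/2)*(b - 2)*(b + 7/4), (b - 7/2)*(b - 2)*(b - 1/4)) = b^2 - 11*b/2 + 7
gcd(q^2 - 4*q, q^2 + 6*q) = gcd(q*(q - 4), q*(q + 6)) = q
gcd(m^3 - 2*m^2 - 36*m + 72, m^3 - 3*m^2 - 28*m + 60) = m^2 - 8*m + 12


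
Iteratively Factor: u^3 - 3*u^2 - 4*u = (u)*(u^2 - 3*u - 4) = u*(u - 4)*(u + 1)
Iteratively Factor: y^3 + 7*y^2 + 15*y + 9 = (y + 3)*(y^2 + 4*y + 3) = (y + 1)*(y + 3)*(y + 3)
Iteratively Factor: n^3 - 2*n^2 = (n)*(n^2 - 2*n) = n*(n - 2)*(n)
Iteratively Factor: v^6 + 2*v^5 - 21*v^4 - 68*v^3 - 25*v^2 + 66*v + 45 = (v + 1)*(v^5 + v^4 - 22*v^3 - 46*v^2 + 21*v + 45) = (v + 1)*(v + 3)*(v^4 - 2*v^3 - 16*v^2 + 2*v + 15) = (v - 1)*(v + 1)*(v + 3)*(v^3 - v^2 - 17*v - 15) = (v - 1)*(v + 1)^2*(v + 3)*(v^2 - 2*v - 15) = (v - 1)*(v + 1)^2*(v + 3)^2*(v - 5)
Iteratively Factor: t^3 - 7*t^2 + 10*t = (t - 5)*(t^2 - 2*t) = (t - 5)*(t - 2)*(t)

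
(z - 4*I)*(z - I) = z^2 - 5*I*z - 4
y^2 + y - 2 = (y - 1)*(y + 2)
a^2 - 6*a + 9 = (a - 3)^2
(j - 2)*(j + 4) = j^2 + 2*j - 8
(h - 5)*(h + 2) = h^2 - 3*h - 10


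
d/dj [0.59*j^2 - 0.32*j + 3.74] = 1.18*j - 0.32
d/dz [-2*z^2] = -4*z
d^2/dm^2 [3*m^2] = 6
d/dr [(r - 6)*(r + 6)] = 2*r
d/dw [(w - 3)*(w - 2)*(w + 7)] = 3*w^2 + 4*w - 29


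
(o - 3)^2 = o^2 - 6*o + 9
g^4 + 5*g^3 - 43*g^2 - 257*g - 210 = (g - 7)*(g + 1)*(g + 5)*(g + 6)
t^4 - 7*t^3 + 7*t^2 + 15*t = t*(t - 5)*(t - 3)*(t + 1)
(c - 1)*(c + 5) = c^2 + 4*c - 5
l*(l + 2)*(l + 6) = l^3 + 8*l^2 + 12*l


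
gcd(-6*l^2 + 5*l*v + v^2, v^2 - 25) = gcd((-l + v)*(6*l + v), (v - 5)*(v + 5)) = 1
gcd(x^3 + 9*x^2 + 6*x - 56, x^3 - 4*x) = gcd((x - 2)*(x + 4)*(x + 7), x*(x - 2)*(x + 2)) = x - 2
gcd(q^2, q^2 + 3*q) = q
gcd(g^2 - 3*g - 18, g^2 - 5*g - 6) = g - 6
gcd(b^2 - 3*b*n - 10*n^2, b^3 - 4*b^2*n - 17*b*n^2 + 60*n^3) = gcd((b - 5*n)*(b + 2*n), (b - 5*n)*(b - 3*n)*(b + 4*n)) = b - 5*n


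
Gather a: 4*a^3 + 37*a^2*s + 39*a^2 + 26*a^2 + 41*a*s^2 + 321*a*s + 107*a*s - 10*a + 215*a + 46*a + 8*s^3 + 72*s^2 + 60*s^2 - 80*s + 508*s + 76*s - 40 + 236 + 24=4*a^3 + a^2*(37*s + 65) + a*(41*s^2 + 428*s + 251) + 8*s^3 + 132*s^2 + 504*s + 220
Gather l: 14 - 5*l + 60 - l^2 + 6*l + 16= -l^2 + l + 90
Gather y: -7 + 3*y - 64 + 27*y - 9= 30*y - 80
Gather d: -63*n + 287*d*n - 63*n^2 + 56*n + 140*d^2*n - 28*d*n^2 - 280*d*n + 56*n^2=140*d^2*n + d*(-28*n^2 + 7*n) - 7*n^2 - 7*n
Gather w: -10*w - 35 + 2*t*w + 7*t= 7*t + w*(2*t - 10) - 35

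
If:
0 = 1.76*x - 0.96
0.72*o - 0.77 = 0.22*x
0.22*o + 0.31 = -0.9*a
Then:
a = -0.65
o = 1.24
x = 0.55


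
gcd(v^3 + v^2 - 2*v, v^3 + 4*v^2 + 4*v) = v^2 + 2*v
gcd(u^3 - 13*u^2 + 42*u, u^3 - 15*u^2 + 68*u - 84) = u^2 - 13*u + 42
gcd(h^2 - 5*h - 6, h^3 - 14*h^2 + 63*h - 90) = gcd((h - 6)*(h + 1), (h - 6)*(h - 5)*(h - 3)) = h - 6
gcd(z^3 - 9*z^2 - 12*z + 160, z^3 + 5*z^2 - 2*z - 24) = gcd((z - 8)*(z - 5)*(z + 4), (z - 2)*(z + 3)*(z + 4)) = z + 4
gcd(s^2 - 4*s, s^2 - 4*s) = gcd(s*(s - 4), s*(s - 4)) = s^2 - 4*s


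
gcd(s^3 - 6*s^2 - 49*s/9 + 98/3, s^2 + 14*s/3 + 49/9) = s + 7/3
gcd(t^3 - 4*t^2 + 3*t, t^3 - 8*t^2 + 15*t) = t^2 - 3*t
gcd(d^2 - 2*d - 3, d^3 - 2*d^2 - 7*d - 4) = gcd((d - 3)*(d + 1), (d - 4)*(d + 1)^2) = d + 1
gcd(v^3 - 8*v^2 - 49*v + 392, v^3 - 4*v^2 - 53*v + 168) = v^2 - v - 56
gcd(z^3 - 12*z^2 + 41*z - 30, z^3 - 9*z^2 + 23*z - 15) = z^2 - 6*z + 5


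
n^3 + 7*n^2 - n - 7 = (n - 1)*(n + 1)*(n + 7)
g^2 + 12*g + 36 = (g + 6)^2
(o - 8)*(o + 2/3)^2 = o^3 - 20*o^2/3 - 92*o/9 - 32/9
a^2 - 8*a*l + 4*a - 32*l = (a + 4)*(a - 8*l)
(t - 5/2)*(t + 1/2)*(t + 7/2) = t^3 + 3*t^2/2 - 33*t/4 - 35/8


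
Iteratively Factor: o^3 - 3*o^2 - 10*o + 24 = (o - 4)*(o^2 + o - 6) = (o - 4)*(o - 2)*(o + 3)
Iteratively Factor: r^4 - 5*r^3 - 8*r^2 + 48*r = (r)*(r^3 - 5*r^2 - 8*r + 48) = r*(r - 4)*(r^2 - r - 12) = r*(r - 4)^2*(r + 3)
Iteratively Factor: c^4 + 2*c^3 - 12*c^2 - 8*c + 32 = (c + 4)*(c^3 - 2*c^2 - 4*c + 8) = (c + 2)*(c + 4)*(c^2 - 4*c + 4) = (c - 2)*(c + 2)*(c + 4)*(c - 2)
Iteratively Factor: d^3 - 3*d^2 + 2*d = (d - 1)*(d^2 - 2*d) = (d - 2)*(d - 1)*(d)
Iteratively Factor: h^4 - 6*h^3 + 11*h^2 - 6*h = (h - 2)*(h^3 - 4*h^2 + 3*h) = (h - 3)*(h - 2)*(h^2 - h) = h*(h - 3)*(h - 2)*(h - 1)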